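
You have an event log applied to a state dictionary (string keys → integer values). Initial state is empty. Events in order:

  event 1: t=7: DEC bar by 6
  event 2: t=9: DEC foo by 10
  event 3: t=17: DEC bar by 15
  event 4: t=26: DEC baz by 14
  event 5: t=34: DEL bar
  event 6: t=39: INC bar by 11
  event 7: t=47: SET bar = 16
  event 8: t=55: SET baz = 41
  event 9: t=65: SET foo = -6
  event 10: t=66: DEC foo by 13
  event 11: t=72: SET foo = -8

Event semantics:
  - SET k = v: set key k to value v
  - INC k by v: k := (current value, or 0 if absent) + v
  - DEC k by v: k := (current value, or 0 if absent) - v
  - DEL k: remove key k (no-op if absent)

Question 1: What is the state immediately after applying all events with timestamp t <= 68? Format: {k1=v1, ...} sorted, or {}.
Apply events with t <= 68 (10 events):
  after event 1 (t=7: DEC bar by 6): {bar=-6}
  after event 2 (t=9: DEC foo by 10): {bar=-6, foo=-10}
  after event 3 (t=17: DEC bar by 15): {bar=-21, foo=-10}
  after event 4 (t=26: DEC baz by 14): {bar=-21, baz=-14, foo=-10}
  after event 5 (t=34: DEL bar): {baz=-14, foo=-10}
  after event 6 (t=39: INC bar by 11): {bar=11, baz=-14, foo=-10}
  after event 7 (t=47: SET bar = 16): {bar=16, baz=-14, foo=-10}
  after event 8 (t=55: SET baz = 41): {bar=16, baz=41, foo=-10}
  after event 9 (t=65: SET foo = -6): {bar=16, baz=41, foo=-6}
  after event 10 (t=66: DEC foo by 13): {bar=16, baz=41, foo=-19}

Answer: {bar=16, baz=41, foo=-19}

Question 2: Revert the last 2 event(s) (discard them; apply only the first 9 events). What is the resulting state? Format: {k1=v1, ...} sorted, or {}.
Answer: {bar=16, baz=41, foo=-6}

Derivation:
Keep first 9 events (discard last 2):
  after event 1 (t=7: DEC bar by 6): {bar=-6}
  after event 2 (t=9: DEC foo by 10): {bar=-6, foo=-10}
  after event 3 (t=17: DEC bar by 15): {bar=-21, foo=-10}
  after event 4 (t=26: DEC baz by 14): {bar=-21, baz=-14, foo=-10}
  after event 5 (t=34: DEL bar): {baz=-14, foo=-10}
  after event 6 (t=39: INC bar by 11): {bar=11, baz=-14, foo=-10}
  after event 7 (t=47: SET bar = 16): {bar=16, baz=-14, foo=-10}
  after event 8 (t=55: SET baz = 41): {bar=16, baz=41, foo=-10}
  after event 9 (t=65: SET foo = -6): {bar=16, baz=41, foo=-6}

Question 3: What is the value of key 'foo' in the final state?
Track key 'foo' through all 11 events:
  event 1 (t=7: DEC bar by 6): foo unchanged
  event 2 (t=9: DEC foo by 10): foo (absent) -> -10
  event 3 (t=17: DEC bar by 15): foo unchanged
  event 4 (t=26: DEC baz by 14): foo unchanged
  event 5 (t=34: DEL bar): foo unchanged
  event 6 (t=39: INC bar by 11): foo unchanged
  event 7 (t=47: SET bar = 16): foo unchanged
  event 8 (t=55: SET baz = 41): foo unchanged
  event 9 (t=65: SET foo = -6): foo -10 -> -6
  event 10 (t=66: DEC foo by 13): foo -6 -> -19
  event 11 (t=72: SET foo = -8): foo -19 -> -8
Final: foo = -8

Answer: -8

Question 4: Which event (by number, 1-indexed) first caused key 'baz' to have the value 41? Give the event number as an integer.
Looking for first event where baz becomes 41:
  event 4: baz = -14
  event 5: baz = -14
  event 6: baz = -14
  event 7: baz = -14
  event 8: baz -14 -> 41  <-- first match

Answer: 8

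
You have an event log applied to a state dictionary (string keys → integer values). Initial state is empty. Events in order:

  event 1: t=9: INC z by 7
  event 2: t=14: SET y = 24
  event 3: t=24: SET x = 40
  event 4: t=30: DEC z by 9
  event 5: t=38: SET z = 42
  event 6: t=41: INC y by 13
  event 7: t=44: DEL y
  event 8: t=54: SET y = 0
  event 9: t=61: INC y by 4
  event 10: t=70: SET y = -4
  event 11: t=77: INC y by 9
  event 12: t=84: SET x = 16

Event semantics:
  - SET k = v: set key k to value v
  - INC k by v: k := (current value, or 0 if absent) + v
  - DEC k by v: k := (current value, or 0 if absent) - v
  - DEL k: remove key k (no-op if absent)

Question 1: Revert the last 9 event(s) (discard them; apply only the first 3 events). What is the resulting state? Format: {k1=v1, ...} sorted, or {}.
Answer: {x=40, y=24, z=7}

Derivation:
Keep first 3 events (discard last 9):
  after event 1 (t=9: INC z by 7): {z=7}
  after event 2 (t=14: SET y = 24): {y=24, z=7}
  after event 3 (t=24: SET x = 40): {x=40, y=24, z=7}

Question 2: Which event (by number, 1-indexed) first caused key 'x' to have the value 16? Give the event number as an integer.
Looking for first event where x becomes 16:
  event 3: x = 40
  event 4: x = 40
  event 5: x = 40
  event 6: x = 40
  event 7: x = 40
  event 8: x = 40
  event 9: x = 40
  event 10: x = 40
  event 11: x = 40
  event 12: x 40 -> 16  <-- first match

Answer: 12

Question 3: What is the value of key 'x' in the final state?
Answer: 16

Derivation:
Track key 'x' through all 12 events:
  event 1 (t=9: INC z by 7): x unchanged
  event 2 (t=14: SET y = 24): x unchanged
  event 3 (t=24: SET x = 40): x (absent) -> 40
  event 4 (t=30: DEC z by 9): x unchanged
  event 5 (t=38: SET z = 42): x unchanged
  event 6 (t=41: INC y by 13): x unchanged
  event 7 (t=44: DEL y): x unchanged
  event 8 (t=54: SET y = 0): x unchanged
  event 9 (t=61: INC y by 4): x unchanged
  event 10 (t=70: SET y = -4): x unchanged
  event 11 (t=77: INC y by 9): x unchanged
  event 12 (t=84: SET x = 16): x 40 -> 16
Final: x = 16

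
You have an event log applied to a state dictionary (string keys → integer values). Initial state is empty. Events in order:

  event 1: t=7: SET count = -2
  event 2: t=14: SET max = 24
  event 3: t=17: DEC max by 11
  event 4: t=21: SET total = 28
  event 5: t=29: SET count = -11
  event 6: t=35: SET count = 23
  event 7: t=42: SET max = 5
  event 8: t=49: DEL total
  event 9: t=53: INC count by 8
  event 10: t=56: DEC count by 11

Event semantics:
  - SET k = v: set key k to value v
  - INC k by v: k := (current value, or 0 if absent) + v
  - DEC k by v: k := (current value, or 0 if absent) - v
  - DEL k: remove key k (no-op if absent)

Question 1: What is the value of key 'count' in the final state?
Track key 'count' through all 10 events:
  event 1 (t=7: SET count = -2): count (absent) -> -2
  event 2 (t=14: SET max = 24): count unchanged
  event 3 (t=17: DEC max by 11): count unchanged
  event 4 (t=21: SET total = 28): count unchanged
  event 5 (t=29: SET count = -11): count -2 -> -11
  event 6 (t=35: SET count = 23): count -11 -> 23
  event 7 (t=42: SET max = 5): count unchanged
  event 8 (t=49: DEL total): count unchanged
  event 9 (t=53: INC count by 8): count 23 -> 31
  event 10 (t=56: DEC count by 11): count 31 -> 20
Final: count = 20

Answer: 20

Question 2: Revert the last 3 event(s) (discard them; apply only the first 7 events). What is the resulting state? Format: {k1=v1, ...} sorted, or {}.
Keep first 7 events (discard last 3):
  after event 1 (t=7: SET count = -2): {count=-2}
  after event 2 (t=14: SET max = 24): {count=-2, max=24}
  after event 3 (t=17: DEC max by 11): {count=-2, max=13}
  after event 4 (t=21: SET total = 28): {count=-2, max=13, total=28}
  after event 5 (t=29: SET count = -11): {count=-11, max=13, total=28}
  after event 6 (t=35: SET count = 23): {count=23, max=13, total=28}
  after event 7 (t=42: SET max = 5): {count=23, max=5, total=28}

Answer: {count=23, max=5, total=28}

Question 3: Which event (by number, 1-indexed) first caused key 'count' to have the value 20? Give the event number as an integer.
Answer: 10

Derivation:
Looking for first event where count becomes 20:
  event 1: count = -2
  event 2: count = -2
  event 3: count = -2
  event 4: count = -2
  event 5: count = -11
  event 6: count = 23
  event 7: count = 23
  event 8: count = 23
  event 9: count = 31
  event 10: count 31 -> 20  <-- first match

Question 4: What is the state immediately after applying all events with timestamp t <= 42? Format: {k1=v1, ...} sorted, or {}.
Apply events with t <= 42 (7 events):
  after event 1 (t=7: SET count = -2): {count=-2}
  after event 2 (t=14: SET max = 24): {count=-2, max=24}
  after event 3 (t=17: DEC max by 11): {count=-2, max=13}
  after event 4 (t=21: SET total = 28): {count=-2, max=13, total=28}
  after event 5 (t=29: SET count = -11): {count=-11, max=13, total=28}
  after event 6 (t=35: SET count = 23): {count=23, max=13, total=28}
  after event 7 (t=42: SET max = 5): {count=23, max=5, total=28}

Answer: {count=23, max=5, total=28}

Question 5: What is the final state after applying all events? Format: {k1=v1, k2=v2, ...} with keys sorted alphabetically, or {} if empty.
Answer: {count=20, max=5}

Derivation:
  after event 1 (t=7: SET count = -2): {count=-2}
  after event 2 (t=14: SET max = 24): {count=-2, max=24}
  after event 3 (t=17: DEC max by 11): {count=-2, max=13}
  after event 4 (t=21: SET total = 28): {count=-2, max=13, total=28}
  after event 5 (t=29: SET count = -11): {count=-11, max=13, total=28}
  after event 6 (t=35: SET count = 23): {count=23, max=13, total=28}
  after event 7 (t=42: SET max = 5): {count=23, max=5, total=28}
  after event 8 (t=49: DEL total): {count=23, max=5}
  after event 9 (t=53: INC count by 8): {count=31, max=5}
  after event 10 (t=56: DEC count by 11): {count=20, max=5}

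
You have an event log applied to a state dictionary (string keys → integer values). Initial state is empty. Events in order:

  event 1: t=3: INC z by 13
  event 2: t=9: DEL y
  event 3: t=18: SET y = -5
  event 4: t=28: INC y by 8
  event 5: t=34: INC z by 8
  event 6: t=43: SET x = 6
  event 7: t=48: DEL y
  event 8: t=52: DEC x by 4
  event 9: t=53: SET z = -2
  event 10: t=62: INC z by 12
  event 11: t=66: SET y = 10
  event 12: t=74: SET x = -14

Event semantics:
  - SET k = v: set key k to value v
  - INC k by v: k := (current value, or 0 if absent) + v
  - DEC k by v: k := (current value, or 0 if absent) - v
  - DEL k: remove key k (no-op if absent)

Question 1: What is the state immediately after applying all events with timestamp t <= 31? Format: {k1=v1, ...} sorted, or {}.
Apply events with t <= 31 (4 events):
  after event 1 (t=3: INC z by 13): {z=13}
  after event 2 (t=9: DEL y): {z=13}
  after event 3 (t=18: SET y = -5): {y=-5, z=13}
  after event 4 (t=28: INC y by 8): {y=3, z=13}

Answer: {y=3, z=13}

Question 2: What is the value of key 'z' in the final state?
Answer: 10

Derivation:
Track key 'z' through all 12 events:
  event 1 (t=3: INC z by 13): z (absent) -> 13
  event 2 (t=9: DEL y): z unchanged
  event 3 (t=18: SET y = -5): z unchanged
  event 4 (t=28: INC y by 8): z unchanged
  event 5 (t=34: INC z by 8): z 13 -> 21
  event 6 (t=43: SET x = 6): z unchanged
  event 7 (t=48: DEL y): z unchanged
  event 8 (t=52: DEC x by 4): z unchanged
  event 9 (t=53: SET z = -2): z 21 -> -2
  event 10 (t=62: INC z by 12): z -2 -> 10
  event 11 (t=66: SET y = 10): z unchanged
  event 12 (t=74: SET x = -14): z unchanged
Final: z = 10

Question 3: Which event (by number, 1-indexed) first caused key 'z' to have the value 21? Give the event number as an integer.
Answer: 5

Derivation:
Looking for first event where z becomes 21:
  event 1: z = 13
  event 2: z = 13
  event 3: z = 13
  event 4: z = 13
  event 5: z 13 -> 21  <-- first match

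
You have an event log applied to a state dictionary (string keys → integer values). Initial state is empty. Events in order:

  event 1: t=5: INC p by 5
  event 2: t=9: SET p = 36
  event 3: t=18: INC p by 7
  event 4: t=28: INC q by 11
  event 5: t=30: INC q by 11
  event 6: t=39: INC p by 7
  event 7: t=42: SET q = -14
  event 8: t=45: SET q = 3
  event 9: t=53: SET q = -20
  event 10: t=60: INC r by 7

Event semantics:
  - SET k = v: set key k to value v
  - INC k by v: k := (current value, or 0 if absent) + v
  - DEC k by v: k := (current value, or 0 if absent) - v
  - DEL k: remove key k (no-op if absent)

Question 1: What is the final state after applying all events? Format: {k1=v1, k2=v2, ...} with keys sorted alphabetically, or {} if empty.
  after event 1 (t=5: INC p by 5): {p=5}
  after event 2 (t=9: SET p = 36): {p=36}
  after event 3 (t=18: INC p by 7): {p=43}
  after event 4 (t=28: INC q by 11): {p=43, q=11}
  after event 5 (t=30: INC q by 11): {p=43, q=22}
  after event 6 (t=39: INC p by 7): {p=50, q=22}
  after event 7 (t=42: SET q = -14): {p=50, q=-14}
  after event 8 (t=45: SET q = 3): {p=50, q=3}
  after event 9 (t=53: SET q = -20): {p=50, q=-20}
  after event 10 (t=60: INC r by 7): {p=50, q=-20, r=7}

Answer: {p=50, q=-20, r=7}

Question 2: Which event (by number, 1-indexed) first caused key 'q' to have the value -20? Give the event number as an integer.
Looking for first event where q becomes -20:
  event 4: q = 11
  event 5: q = 22
  event 6: q = 22
  event 7: q = -14
  event 8: q = 3
  event 9: q 3 -> -20  <-- first match

Answer: 9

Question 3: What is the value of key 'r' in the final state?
Track key 'r' through all 10 events:
  event 1 (t=5: INC p by 5): r unchanged
  event 2 (t=9: SET p = 36): r unchanged
  event 3 (t=18: INC p by 7): r unchanged
  event 4 (t=28: INC q by 11): r unchanged
  event 5 (t=30: INC q by 11): r unchanged
  event 6 (t=39: INC p by 7): r unchanged
  event 7 (t=42: SET q = -14): r unchanged
  event 8 (t=45: SET q = 3): r unchanged
  event 9 (t=53: SET q = -20): r unchanged
  event 10 (t=60: INC r by 7): r (absent) -> 7
Final: r = 7

Answer: 7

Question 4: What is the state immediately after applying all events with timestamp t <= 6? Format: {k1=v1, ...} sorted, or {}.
Apply events with t <= 6 (1 events):
  after event 1 (t=5: INC p by 5): {p=5}

Answer: {p=5}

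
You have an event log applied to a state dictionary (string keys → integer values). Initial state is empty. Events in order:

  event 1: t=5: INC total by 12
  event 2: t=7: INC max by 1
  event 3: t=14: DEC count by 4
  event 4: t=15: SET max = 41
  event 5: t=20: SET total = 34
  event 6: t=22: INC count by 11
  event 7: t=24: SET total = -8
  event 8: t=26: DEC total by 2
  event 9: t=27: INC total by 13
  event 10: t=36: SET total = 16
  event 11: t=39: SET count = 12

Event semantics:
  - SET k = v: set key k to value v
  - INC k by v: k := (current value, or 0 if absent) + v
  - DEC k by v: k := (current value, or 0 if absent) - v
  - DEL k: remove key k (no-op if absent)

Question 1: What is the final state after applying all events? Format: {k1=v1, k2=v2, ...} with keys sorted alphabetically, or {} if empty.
  after event 1 (t=5: INC total by 12): {total=12}
  after event 2 (t=7: INC max by 1): {max=1, total=12}
  after event 3 (t=14: DEC count by 4): {count=-4, max=1, total=12}
  after event 4 (t=15: SET max = 41): {count=-4, max=41, total=12}
  after event 5 (t=20: SET total = 34): {count=-4, max=41, total=34}
  after event 6 (t=22: INC count by 11): {count=7, max=41, total=34}
  after event 7 (t=24: SET total = -8): {count=7, max=41, total=-8}
  after event 8 (t=26: DEC total by 2): {count=7, max=41, total=-10}
  after event 9 (t=27: INC total by 13): {count=7, max=41, total=3}
  after event 10 (t=36: SET total = 16): {count=7, max=41, total=16}
  after event 11 (t=39: SET count = 12): {count=12, max=41, total=16}

Answer: {count=12, max=41, total=16}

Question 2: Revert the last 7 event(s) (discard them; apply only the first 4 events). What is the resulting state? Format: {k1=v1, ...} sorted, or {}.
Keep first 4 events (discard last 7):
  after event 1 (t=5: INC total by 12): {total=12}
  after event 2 (t=7: INC max by 1): {max=1, total=12}
  after event 3 (t=14: DEC count by 4): {count=-4, max=1, total=12}
  after event 4 (t=15: SET max = 41): {count=-4, max=41, total=12}

Answer: {count=-4, max=41, total=12}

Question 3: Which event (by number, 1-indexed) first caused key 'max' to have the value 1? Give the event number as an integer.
Answer: 2

Derivation:
Looking for first event where max becomes 1:
  event 2: max (absent) -> 1  <-- first match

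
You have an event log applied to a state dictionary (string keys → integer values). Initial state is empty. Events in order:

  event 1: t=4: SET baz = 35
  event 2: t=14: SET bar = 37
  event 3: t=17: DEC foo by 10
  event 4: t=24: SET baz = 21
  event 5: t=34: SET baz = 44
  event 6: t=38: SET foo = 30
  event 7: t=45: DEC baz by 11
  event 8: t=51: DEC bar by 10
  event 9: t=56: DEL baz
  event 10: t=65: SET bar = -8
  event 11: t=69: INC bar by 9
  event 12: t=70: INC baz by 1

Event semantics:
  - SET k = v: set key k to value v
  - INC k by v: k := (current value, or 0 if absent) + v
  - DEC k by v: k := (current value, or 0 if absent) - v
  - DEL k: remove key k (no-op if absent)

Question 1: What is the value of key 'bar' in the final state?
Answer: 1

Derivation:
Track key 'bar' through all 12 events:
  event 1 (t=4: SET baz = 35): bar unchanged
  event 2 (t=14: SET bar = 37): bar (absent) -> 37
  event 3 (t=17: DEC foo by 10): bar unchanged
  event 4 (t=24: SET baz = 21): bar unchanged
  event 5 (t=34: SET baz = 44): bar unchanged
  event 6 (t=38: SET foo = 30): bar unchanged
  event 7 (t=45: DEC baz by 11): bar unchanged
  event 8 (t=51: DEC bar by 10): bar 37 -> 27
  event 9 (t=56: DEL baz): bar unchanged
  event 10 (t=65: SET bar = -8): bar 27 -> -8
  event 11 (t=69: INC bar by 9): bar -8 -> 1
  event 12 (t=70: INC baz by 1): bar unchanged
Final: bar = 1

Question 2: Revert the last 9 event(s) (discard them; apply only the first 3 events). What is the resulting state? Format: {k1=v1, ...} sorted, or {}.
Answer: {bar=37, baz=35, foo=-10}

Derivation:
Keep first 3 events (discard last 9):
  after event 1 (t=4: SET baz = 35): {baz=35}
  after event 2 (t=14: SET bar = 37): {bar=37, baz=35}
  after event 3 (t=17: DEC foo by 10): {bar=37, baz=35, foo=-10}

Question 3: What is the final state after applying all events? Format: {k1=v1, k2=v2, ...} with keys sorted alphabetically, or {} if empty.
  after event 1 (t=4: SET baz = 35): {baz=35}
  after event 2 (t=14: SET bar = 37): {bar=37, baz=35}
  after event 3 (t=17: DEC foo by 10): {bar=37, baz=35, foo=-10}
  after event 4 (t=24: SET baz = 21): {bar=37, baz=21, foo=-10}
  after event 5 (t=34: SET baz = 44): {bar=37, baz=44, foo=-10}
  after event 6 (t=38: SET foo = 30): {bar=37, baz=44, foo=30}
  after event 7 (t=45: DEC baz by 11): {bar=37, baz=33, foo=30}
  after event 8 (t=51: DEC bar by 10): {bar=27, baz=33, foo=30}
  after event 9 (t=56: DEL baz): {bar=27, foo=30}
  after event 10 (t=65: SET bar = -8): {bar=-8, foo=30}
  after event 11 (t=69: INC bar by 9): {bar=1, foo=30}
  after event 12 (t=70: INC baz by 1): {bar=1, baz=1, foo=30}

Answer: {bar=1, baz=1, foo=30}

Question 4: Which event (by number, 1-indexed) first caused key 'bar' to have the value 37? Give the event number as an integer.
Looking for first event where bar becomes 37:
  event 2: bar (absent) -> 37  <-- first match

Answer: 2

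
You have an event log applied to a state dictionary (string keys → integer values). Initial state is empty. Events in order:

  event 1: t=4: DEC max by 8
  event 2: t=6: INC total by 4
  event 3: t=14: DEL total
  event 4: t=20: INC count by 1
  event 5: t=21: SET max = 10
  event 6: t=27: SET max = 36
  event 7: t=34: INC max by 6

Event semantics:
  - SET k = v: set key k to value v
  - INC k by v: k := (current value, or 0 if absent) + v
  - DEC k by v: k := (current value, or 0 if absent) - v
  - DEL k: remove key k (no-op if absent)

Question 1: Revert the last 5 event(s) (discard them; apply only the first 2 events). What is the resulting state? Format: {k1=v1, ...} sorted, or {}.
Keep first 2 events (discard last 5):
  after event 1 (t=4: DEC max by 8): {max=-8}
  after event 2 (t=6: INC total by 4): {max=-8, total=4}

Answer: {max=-8, total=4}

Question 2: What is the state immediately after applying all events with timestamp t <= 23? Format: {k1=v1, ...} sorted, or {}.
Apply events with t <= 23 (5 events):
  after event 1 (t=4: DEC max by 8): {max=-8}
  after event 2 (t=6: INC total by 4): {max=-8, total=4}
  after event 3 (t=14: DEL total): {max=-8}
  after event 4 (t=20: INC count by 1): {count=1, max=-8}
  after event 5 (t=21: SET max = 10): {count=1, max=10}

Answer: {count=1, max=10}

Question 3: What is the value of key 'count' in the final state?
Track key 'count' through all 7 events:
  event 1 (t=4: DEC max by 8): count unchanged
  event 2 (t=6: INC total by 4): count unchanged
  event 3 (t=14: DEL total): count unchanged
  event 4 (t=20: INC count by 1): count (absent) -> 1
  event 5 (t=21: SET max = 10): count unchanged
  event 6 (t=27: SET max = 36): count unchanged
  event 7 (t=34: INC max by 6): count unchanged
Final: count = 1

Answer: 1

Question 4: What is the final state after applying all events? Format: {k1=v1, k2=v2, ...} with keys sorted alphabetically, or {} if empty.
  after event 1 (t=4: DEC max by 8): {max=-8}
  after event 2 (t=6: INC total by 4): {max=-8, total=4}
  after event 3 (t=14: DEL total): {max=-8}
  after event 4 (t=20: INC count by 1): {count=1, max=-8}
  after event 5 (t=21: SET max = 10): {count=1, max=10}
  after event 6 (t=27: SET max = 36): {count=1, max=36}
  after event 7 (t=34: INC max by 6): {count=1, max=42}

Answer: {count=1, max=42}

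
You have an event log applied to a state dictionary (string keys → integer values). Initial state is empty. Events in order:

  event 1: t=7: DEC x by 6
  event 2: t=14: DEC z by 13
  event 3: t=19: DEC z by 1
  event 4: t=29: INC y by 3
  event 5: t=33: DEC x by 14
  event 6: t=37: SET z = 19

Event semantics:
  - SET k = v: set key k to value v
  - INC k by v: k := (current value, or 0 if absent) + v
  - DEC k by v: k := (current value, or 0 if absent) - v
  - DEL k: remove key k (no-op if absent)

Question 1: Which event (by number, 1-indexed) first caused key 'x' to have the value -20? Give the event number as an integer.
Answer: 5

Derivation:
Looking for first event where x becomes -20:
  event 1: x = -6
  event 2: x = -6
  event 3: x = -6
  event 4: x = -6
  event 5: x -6 -> -20  <-- first match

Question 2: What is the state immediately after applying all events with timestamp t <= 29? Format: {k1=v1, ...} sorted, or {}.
Apply events with t <= 29 (4 events):
  after event 1 (t=7: DEC x by 6): {x=-6}
  after event 2 (t=14: DEC z by 13): {x=-6, z=-13}
  after event 3 (t=19: DEC z by 1): {x=-6, z=-14}
  after event 4 (t=29: INC y by 3): {x=-6, y=3, z=-14}

Answer: {x=-6, y=3, z=-14}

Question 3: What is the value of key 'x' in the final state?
Answer: -20

Derivation:
Track key 'x' through all 6 events:
  event 1 (t=7: DEC x by 6): x (absent) -> -6
  event 2 (t=14: DEC z by 13): x unchanged
  event 3 (t=19: DEC z by 1): x unchanged
  event 4 (t=29: INC y by 3): x unchanged
  event 5 (t=33: DEC x by 14): x -6 -> -20
  event 6 (t=37: SET z = 19): x unchanged
Final: x = -20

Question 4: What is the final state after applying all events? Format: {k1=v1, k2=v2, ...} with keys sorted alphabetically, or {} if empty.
Answer: {x=-20, y=3, z=19}

Derivation:
  after event 1 (t=7: DEC x by 6): {x=-6}
  after event 2 (t=14: DEC z by 13): {x=-6, z=-13}
  after event 3 (t=19: DEC z by 1): {x=-6, z=-14}
  after event 4 (t=29: INC y by 3): {x=-6, y=3, z=-14}
  after event 5 (t=33: DEC x by 14): {x=-20, y=3, z=-14}
  after event 6 (t=37: SET z = 19): {x=-20, y=3, z=19}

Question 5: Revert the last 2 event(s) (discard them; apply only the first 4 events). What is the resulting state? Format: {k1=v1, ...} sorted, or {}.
Answer: {x=-6, y=3, z=-14}

Derivation:
Keep first 4 events (discard last 2):
  after event 1 (t=7: DEC x by 6): {x=-6}
  after event 2 (t=14: DEC z by 13): {x=-6, z=-13}
  after event 3 (t=19: DEC z by 1): {x=-6, z=-14}
  after event 4 (t=29: INC y by 3): {x=-6, y=3, z=-14}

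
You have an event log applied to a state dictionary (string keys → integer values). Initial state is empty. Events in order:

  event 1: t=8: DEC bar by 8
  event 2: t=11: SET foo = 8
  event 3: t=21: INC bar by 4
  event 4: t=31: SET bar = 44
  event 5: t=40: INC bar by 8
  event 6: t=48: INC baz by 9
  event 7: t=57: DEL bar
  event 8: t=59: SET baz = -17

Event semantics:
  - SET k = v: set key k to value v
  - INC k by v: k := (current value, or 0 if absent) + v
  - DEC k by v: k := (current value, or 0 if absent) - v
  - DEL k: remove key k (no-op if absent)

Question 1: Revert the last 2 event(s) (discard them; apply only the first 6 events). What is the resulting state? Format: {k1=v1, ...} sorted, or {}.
Answer: {bar=52, baz=9, foo=8}

Derivation:
Keep first 6 events (discard last 2):
  after event 1 (t=8: DEC bar by 8): {bar=-8}
  after event 2 (t=11: SET foo = 8): {bar=-8, foo=8}
  after event 3 (t=21: INC bar by 4): {bar=-4, foo=8}
  after event 4 (t=31: SET bar = 44): {bar=44, foo=8}
  after event 5 (t=40: INC bar by 8): {bar=52, foo=8}
  after event 6 (t=48: INC baz by 9): {bar=52, baz=9, foo=8}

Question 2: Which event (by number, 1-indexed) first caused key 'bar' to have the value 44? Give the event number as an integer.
Answer: 4

Derivation:
Looking for first event where bar becomes 44:
  event 1: bar = -8
  event 2: bar = -8
  event 3: bar = -4
  event 4: bar -4 -> 44  <-- first match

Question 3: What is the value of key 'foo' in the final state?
Track key 'foo' through all 8 events:
  event 1 (t=8: DEC bar by 8): foo unchanged
  event 2 (t=11: SET foo = 8): foo (absent) -> 8
  event 3 (t=21: INC bar by 4): foo unchanged
  event 4 (t=31: SET bar = 44): foo unchanged
  event 5 (t=40: INC bar by 8): foo unchanged
  event 6 (t=48: INC baz by 9): foo unchanged
  event 7 (t=57: DEL bar): foo unchanged
  event 8 (t=59: SET baz = -17): foo unchanged
Final: foo = 8

Answer: 8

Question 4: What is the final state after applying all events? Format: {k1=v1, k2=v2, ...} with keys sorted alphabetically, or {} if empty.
Answer: {baz=-17, foo=8}

Derivation:
  after event 1 (t=8: DEC bar by 8): {bar=-8}
  after event 2 (t=11: SET foo = 8): {bar=-8, foo=8}
  after event 3 (t=21: INC bar by 4): {bar=-4, foo=8}
  after event 4 (t=31: SET bar = 44): {bar=44, foo=8}
  after event 5 (t=40: INC bar by 8): {bar=52, foo=8}
  after event 6 (t=48: INC baz by 9): {bar=52, baz=9, foo=8}
  after event 7 (t=57: DEL bar): {baz=9, foo=8}
  after event 8 (t=59: SET baz = -17): {baz=-17, foo=8}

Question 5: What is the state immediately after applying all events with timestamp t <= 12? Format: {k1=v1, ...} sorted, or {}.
Apply events with t <= 12 (2 events):
  after event 1 (t=8: DEC bar by 8): {bar=-8}
  after event 2 (t=11: SET foo = 8): {bar=-8, foo=8}

Answer: {bar=-8, foo=8}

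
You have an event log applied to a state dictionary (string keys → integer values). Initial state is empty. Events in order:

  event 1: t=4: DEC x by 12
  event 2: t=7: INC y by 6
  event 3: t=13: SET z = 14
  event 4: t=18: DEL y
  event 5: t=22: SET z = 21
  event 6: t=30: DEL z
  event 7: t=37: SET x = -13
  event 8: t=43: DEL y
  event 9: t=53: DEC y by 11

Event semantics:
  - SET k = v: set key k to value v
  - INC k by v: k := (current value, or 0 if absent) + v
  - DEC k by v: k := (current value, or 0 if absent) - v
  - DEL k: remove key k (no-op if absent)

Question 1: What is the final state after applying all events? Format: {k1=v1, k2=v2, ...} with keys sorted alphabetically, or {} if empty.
  after event 1 (t=4: DEC x by 12): {x=-12}
  after event 2 (t=7: INC y by 6): {x=-12, y=6}
  after event 3 (t=13: SET z = 14): {x=-12, y=6, z=14}
  after event 4 (t=18: DEL y): {x=-12, z=14}
  after event 5 (t=22: SET z = 21): {x=-12, z=21}
  after event 6 (t=30: DEL z): {x=-12}
  after event 7 (t=37: SET x = -13): {x=-13}
  after event 8 (t=43: DEL y): {x=-13}
  after event 9 (t=53: DEC y by 11): {x=-13, y=-11}

Answer: {x=-13, y=-11}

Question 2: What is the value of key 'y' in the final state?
Track key 'y' through all 9 events:
  event 1 (t=4: DEC x by 12): y unchanged
  event 2 (t=7: INC y by 6): y (absent) -> 6
  event 3 (t=13: SET z = 14): y unchanged
  event 4 (t=18: DEL y): y 6 -> (absent)
  event 5 (t=22: SET z = 21): y unchanged
  event 6 (t=30: DEL z): y unchanged
  event 7 (t=37: SET x = -13): y unchanged
  event 8 (t=43: DEL y): y (absent) -> (absent)
  event 9 (t=53: DEC y by 11): y (absent) -> -11
Final: y = -11

Answer: -11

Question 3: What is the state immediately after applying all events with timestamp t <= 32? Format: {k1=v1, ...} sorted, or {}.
Apply events with t <= 32 (6 events):
  after event 1 (t=4: DEC x by 12): {x=-12}
  after event 2 (t=7: INC y by 6): {x=-12, y=6}
  after event 3 (t=13: SET z = 14): {x=-12, y=6, z=14}
  after event 4 (t=18: DEL y): {x=-12, z=14}
  after event 5 (t=22: SET z = 21): {x=-12, z=21}
  after event 6 (t=30: DEL z): {x=-12}

Answer: {x=-12}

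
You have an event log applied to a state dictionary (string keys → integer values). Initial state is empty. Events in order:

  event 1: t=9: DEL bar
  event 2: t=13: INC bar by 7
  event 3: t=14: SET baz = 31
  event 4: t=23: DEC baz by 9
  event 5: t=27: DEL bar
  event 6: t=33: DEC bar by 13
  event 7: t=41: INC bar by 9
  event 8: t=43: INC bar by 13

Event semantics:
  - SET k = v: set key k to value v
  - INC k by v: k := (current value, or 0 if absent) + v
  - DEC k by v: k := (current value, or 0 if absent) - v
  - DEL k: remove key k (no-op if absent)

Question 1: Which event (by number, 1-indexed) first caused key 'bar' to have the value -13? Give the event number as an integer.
Looking for first event where bar becomes -13:
  event 2: bar = 7
  event 3: bar = 7
  event 4: bar = 7
  event 5: bar = (absent)
  event 6: bar (absent) -> -13  <-- first match

Answer: 6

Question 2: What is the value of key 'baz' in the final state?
Track key 'baz' through all 8 events:
  event 1 (t=9: DEL bar): baz unchanged
  event 2 (t=13: INC bar by 7): baz unchanged
  event 3 (t=14: SET baz = 31): baz (absent) -> 31
  event 4 (t=23: DEC baz by 9): baz 31 -> 22
  event 5 (t=27: DEL bar): baz unchanged
  event 6 (t=33: DEC bar by 13): baz unchanged
  event 7 (t=41: INC bar by 9): baz unchanged
  event 8 (t=43: INC bar by 13): baz unchanged
Final: baz = 22

Answer: 22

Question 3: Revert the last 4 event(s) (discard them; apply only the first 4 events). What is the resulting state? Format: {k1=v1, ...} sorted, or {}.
Answer: {bar=7, baz=22}

Derivation:
Keep first 4 events (discard last 4):
  after event 1 (t=9: DEL bar): {}
  after event 2 (t=13: INC bar by 7): {bar=7}
  after event 3 (t=14: SET baz = 31): {bar=7, baz=31}
  after event 4 (t=23: DEC baz by 9): {bar=7, baz=22}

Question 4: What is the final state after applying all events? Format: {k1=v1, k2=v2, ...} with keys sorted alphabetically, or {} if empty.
  after event 1 (t=9: DEL bar): {}
  after event 2 (t=13: INC bar by 7): {bar=7}
  after event 3 (t=14: SET baz = 31): {bar=7, baz=31}
  after event 4 (t=23: DEC baz by 9): {bar=7, baz=22}
  after event 5 (t=27: DEL bar): {baz=22}
  after event 6 (t=33: DEC bar by 13): {bar=-13, baz=22}
  after event 7 (t=41: INC bar by 9): {bar=-4, baz=22}
  after event 8 (t=43: INC bar by 13): {bar=9, baz=22}

Answer: {bar=9, baz=22}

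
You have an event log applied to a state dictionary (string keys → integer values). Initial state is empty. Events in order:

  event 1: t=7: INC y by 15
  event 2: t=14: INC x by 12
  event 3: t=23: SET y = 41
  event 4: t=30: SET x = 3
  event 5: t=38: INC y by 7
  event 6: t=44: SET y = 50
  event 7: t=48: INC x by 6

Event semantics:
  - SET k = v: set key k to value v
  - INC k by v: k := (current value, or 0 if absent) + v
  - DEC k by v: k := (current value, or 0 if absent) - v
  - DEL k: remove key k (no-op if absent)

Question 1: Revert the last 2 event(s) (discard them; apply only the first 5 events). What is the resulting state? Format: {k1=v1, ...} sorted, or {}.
Answer: {x=3, y=48}

Derivation:
Keep first 5 events (discard last 2):
  after event 1 (t=7: INC y by 15): {y=15}
  after event 2 (t=14: INC x by 12): {x=12, y=15}
  after event 3 (t=23: SET y = 41): {x=12, y=41}
  after event 4 (t=30: SET x = 3): {x=3, y=41}
  after event 5 (t=38: INC y by 7): {x=3, y=48}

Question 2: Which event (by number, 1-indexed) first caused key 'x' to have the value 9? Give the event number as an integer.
Looking for first event where x becomes 9:
  event 2: x = 12
  event 3: x = 12
  event 4: x = 3
  event 5: x = 3
  event 6: x = 3
  event 7: x 3 -> 9  <-- first match

Answer: 7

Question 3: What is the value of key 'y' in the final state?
Answer: 50

Derivation:
Track key 'y' through all 7 events:
  event 1 (t=7: INC y by 15): y (absent) -> 15
  event 2 (t=14: INC x by 12): y unchanged
  event 3 (t=23: SET y = 41): y 15 -> 41
  event 4 (t=30: SET x = 3): y unchanged
  event 5 (t=38: INC y by 7): y 41 -> 48
  event 6 (t=44: SET y = 50): y 48 -> 50
  event 7 (t=48: INC x by 6): y unchanged
Final: y = 50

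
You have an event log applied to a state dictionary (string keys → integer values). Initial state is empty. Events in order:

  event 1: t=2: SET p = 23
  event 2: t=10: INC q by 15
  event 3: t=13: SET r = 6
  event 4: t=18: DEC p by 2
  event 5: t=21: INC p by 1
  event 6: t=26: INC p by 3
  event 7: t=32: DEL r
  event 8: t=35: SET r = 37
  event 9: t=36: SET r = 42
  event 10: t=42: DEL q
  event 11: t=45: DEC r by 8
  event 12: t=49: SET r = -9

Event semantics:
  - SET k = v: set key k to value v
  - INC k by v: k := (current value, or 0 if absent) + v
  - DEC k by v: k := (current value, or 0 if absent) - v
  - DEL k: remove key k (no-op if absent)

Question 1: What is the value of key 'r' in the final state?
Track key 'r' through all 12 events:
  event 1 (t=2: SET p = 23): r unchanged
  event 2 (t=10: INC q by 15): r unchanged
  event 3 (t=13: SET r = 6): r (absent) -> 6
  event 4 (t=18: DEC p by 2): r unchanged
  event 5 (t=21: INC p by 1): r unchanged
  event 6 (t=26: INC p by 3): r unchanged
  event 7 (t=32: DEL r): r 6 -> (absent)
  event 8 (t=35: SET r = 37): r (absent) -> 37
  event 9 (t=36: SET r = 42): r 37 -> 42
  event 10 (t=42: DEL q): r unchanged
  event 11 (t=45: DEC r by 8): r 42 -> 34
  event 12 (t=49: SET r = -9): r 34 -> -9
Final: r = -9

Answer: -9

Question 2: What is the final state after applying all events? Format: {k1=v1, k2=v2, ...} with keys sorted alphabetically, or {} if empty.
Answer: {p=25, r=-9}

Derivation:
  after event 1 (t=2: SET p = 23): {p=23}
  after event 2 (t=10: INC q by 15): {p=23, q=15}
  after event 3 (t=13: SET r = 6): {p=23, q=15, r=6}
  after event 4 (t=18: DEC p by 2): {p=21, q=15, r=6}
  after event 5 (t=21: INC p by 1): {p=22, q=15, r=6}
  after event 6 (t=26: INC p by 3): {p=25, q=15, r=6}
  after event 7 (t=32: DEL r): {p=25, q=15}
  after event 8 (t=35: SET r = 37): {p=25, q=15, r=37}
  after event 9 (t=36: SET r = 42): {p=25, q=15, r=42}
  after event 10 (t=42: DEL q): {p=25, r=42}
  after event 11 (t=45: DEC r by 8): {p=25, r=34}
  after event 12 (t=49: SET r = -9): {p=25, r=-9}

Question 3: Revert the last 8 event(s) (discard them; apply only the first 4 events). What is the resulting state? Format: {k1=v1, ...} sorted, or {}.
Answer: {p=21, q=15, r=6}

Derivation:
Keep first 4 events (discard last 8):
  after event 1 (t=2: SET p = 23): {p=23}
  after event 2 (t=10: INC q by 15): {p=23, q=15}
  after event 3 (t=13: SET r = 6): {p=23, q=15, r=6}
  after event 4 (t=18: DEC p by 2): {p=21, q=15, r=6}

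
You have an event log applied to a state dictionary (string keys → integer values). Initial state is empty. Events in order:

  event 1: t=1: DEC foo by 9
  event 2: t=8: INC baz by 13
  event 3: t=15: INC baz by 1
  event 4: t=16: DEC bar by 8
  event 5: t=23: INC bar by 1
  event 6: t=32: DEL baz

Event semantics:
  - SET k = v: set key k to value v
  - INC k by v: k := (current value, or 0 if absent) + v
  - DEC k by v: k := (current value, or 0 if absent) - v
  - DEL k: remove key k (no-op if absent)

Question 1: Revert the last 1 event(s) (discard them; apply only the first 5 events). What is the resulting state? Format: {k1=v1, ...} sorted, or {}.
Keep first 5 events (discard last 1):
  after event 1 (t=1: DEC foo by 9): {foo=-9}
  after event 2 (t=8: INC baz by 13): {baz=13, foo=-9}
  after event 3 (t=15: INC baz by 1): {baz=14, foo=-9}
  after event 4 (t=16: DEC bar by 8): {bar=-8, baz=14, foo=-9}
  after event 5 (t=23: INC bar by 1): {bar=-7, baz=14, foo=-9}

Answer: {bar=-7, baz=14, foo=-9}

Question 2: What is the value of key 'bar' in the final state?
Track key 'bar' through all 6 events:
  event 1 (t=1: DEC foo by 9): bar unchanged
  event 2 (t=8: INC baz by 13): bar unchanged
  event 3 (t=15: INC baz by 1): bar unchanged
  event 4 (t=16: DEC bar by 8): bar (absent) -> -8
  event 5 (t=23: INC bar by 1): bar -8 -> -7
  event 6 (t=32: DEL baz): bar unchanged
Final: bar = -7

Answer: -7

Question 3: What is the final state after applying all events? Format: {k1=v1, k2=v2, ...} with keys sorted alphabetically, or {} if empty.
Answer: {bar=-7, foo=-9}

Derivation:
  after event 1 (t=1: DEC foo by 9): {foo=-9}
  after event 2 (t=8: INC baz by 13): {baz=13, foo=-9}
  after event 3 (t=15: INC baz by 1): {baz=14, foo=-9}
  after event 4 (t=16: DEC bar by 8): {bar=-8, baz=14, foo=-9}
  after event 5 (t=23: INC bar by 1): {bar=-7, baz=14, foo=-9}
  after event 6 (t=32: DEL baz): {bar=-7, foo=-9}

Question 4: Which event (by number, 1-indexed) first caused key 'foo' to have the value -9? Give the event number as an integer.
Looking for first event where foo becomes -9:
  event 1: foo (absent) -> -9  <-- first match

Answer: 1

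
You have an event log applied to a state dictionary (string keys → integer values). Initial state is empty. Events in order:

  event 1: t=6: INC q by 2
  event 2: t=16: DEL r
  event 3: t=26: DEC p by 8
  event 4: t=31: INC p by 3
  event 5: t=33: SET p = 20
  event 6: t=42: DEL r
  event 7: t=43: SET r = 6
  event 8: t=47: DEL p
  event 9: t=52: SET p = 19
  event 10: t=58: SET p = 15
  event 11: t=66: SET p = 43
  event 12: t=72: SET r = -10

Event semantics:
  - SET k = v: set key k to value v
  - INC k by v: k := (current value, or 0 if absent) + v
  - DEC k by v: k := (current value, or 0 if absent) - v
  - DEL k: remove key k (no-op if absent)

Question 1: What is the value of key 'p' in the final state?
Answer: 43

Derivation:
Track key 'p' through all 12 events:
  event 1 (t=6: INC q by 2): p unchanged
  event 2 (t=16: DEL r): p unchanged
  event 3 (t=26: DEC p by 8): p (absent) -> -8
  event 4 (t=31: INC p by 3): p -8 -> -5
  event 5 (t=33: SET p = 20): p -5 -> 20
  event 6 (t=42: DEL r): p unchanged
  event 7 (t=43: SET r = 6): p unchanged
  event 8 (t=47: DEL p): p 20 -> (absent)
  event 9 (t=52: SET p = 19): p (absent) -> 19
  event 10 (t=58: SET p = 15): p 19 -> 15
  event 11 (t=66: SET p = 43): p 15 -> 43
  event 12 (t=72: SET r = -10): p unchanged
Final: p = 43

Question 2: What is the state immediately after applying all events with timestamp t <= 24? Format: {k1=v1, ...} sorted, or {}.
Apply events with t <= 24 (2 events):
  after event 1 (t=6: INC q by 2): {q=2}
  after event 2 (t=16: DEL r): {q=2}

Answer: {q=2}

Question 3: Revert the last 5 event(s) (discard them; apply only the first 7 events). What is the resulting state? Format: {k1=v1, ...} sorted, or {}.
Keep first 7 events (discard last 5):
  after event 1 (t=6: INC q by 2): {q=2}
  after event 2 (t=16: DEL r): {q=2}
  after event 3 (t=26: DEC p by 8): {p=-8, q=2}
  after event 4 (t=31: INC p by 3): {p=-5, q=2}
  after event 5 (t=33: SET p = 20): {p=20, q=2}
  after event 6 (t=42: DEL r): {p=20, q=2}
  after event 7 (t=43: SET r = 6): {p=20, q=2, r=6}

Answer: {p=20, q=2, r=6}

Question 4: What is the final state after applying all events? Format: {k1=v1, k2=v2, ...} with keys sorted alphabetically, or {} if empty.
Answer: {p=43, q=2, r=-10}

Derivation:
  after event 1 (t=6: INC q by 2): {q=2}
  after event 2 (t=16: DEL r): {q=2}
  after event 3 (t=26: DEC p by 8): {p=-8, q=2}
  after event 4 (t=31: INC p by 3): {p=-5, q=2}
  after event 5 (t=33: SET p = 20): {p=20, q=2}
  after event 6 (t=42: DEL r): {p=20, q=2}
  after event 7 (t=43: SET r = 6): {p=20, q=2, r=6}
  after event 8 (t=47: DEL p): {q=2, r=6}
  after event 9 (t=52: SET p = 19): {p=19, q=2, r=6}
  after event 10 (t=58: SET p = 15): {p=15, q=2, r=6}
  after event 11 (t=66: SET p = 43): {p=43, q=2, r=6}
  after event 12 (t=72: SET r = -10): {p=43, q=2, r=-10}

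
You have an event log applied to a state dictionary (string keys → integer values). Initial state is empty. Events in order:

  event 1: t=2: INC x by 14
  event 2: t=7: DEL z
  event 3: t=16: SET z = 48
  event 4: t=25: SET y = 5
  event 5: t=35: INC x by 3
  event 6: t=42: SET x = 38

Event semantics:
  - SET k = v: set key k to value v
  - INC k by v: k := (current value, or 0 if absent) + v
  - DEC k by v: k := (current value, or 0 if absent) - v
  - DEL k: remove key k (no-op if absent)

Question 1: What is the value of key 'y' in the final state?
Answer: 5

Derivation:
Track key 'y' through all 6 events:
  event 1 (t=2: INC x by 14): y unchanged
  event 2 (t=7: DEL z): y unchanged
  event 3 (t=16: SET z = 48): y unchanged
  event 4 (t=25: SET y = 5): y (absent) -> 5
  event 5 (t=35: INC x by 3): y unchanged
  event 6 (t=42: SET x = 38): y unchanged
Final: y = 5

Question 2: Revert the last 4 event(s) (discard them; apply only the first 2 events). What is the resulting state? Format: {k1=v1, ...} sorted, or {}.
Answer: {x=14}

Derivation:
Keep first 2 events (discard last 4):
  after event 1 (t=2: INC x by 14): {x=14}
  after event 2 (t=7: DEL z): {x=14}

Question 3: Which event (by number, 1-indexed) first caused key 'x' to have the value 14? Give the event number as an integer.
Answer: 1

Derivation:
Looking for first event where x becomes 14:
  event 1: x (absent) -> 14  <-- first match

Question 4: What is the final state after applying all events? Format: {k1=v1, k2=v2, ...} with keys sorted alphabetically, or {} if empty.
  after event 1 (t=2: INC x by 14): {x=14}
  after event 2 (t=7: DEL z): {x=14}
  after event 3 (t=16: SET z = 48): {x=14, z=48}
  after event 4 (t=25: SET y = 5): {x=14, y=5, z=48}
  after event 5 (t=35: INC x by 3): {x=17, y=5, z=48}
  after event 6 (t=42: SET x = 38): {x=38, y=5, z=48}

Answer: {x=38, y=5, z=48}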